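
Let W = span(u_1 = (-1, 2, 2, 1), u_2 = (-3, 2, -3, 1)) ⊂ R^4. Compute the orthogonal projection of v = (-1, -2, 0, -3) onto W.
proj_W(v) = (107/113, -158/113, -88/113, -79/113)

Set up U = [u_1 | ... | u_2] ∈ R^(4×2). The projector onto W = col(U) is P = U (U^T U)^(-1) U^T.
Compute U^T U =
  [10, 2]
  [2, 23],
and U^T v = (-6, -4).
Solve U^T U · c = U^T v for the coefficients: c = (-65/113, -14/113). The projection is proj_W(v) = U c.
Check: (v - proj_W(v)) · u_1 = 0  (should be 0).
Check: (v - proj_W(v)) · u_2 = 0  (should be 0).
Result: proj_W(v) = (107/113, -158/113, -88/113, -79/113).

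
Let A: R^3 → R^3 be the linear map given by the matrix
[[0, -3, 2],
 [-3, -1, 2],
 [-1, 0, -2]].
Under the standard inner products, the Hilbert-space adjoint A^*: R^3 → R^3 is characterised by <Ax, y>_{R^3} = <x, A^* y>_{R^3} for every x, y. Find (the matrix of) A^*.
A^* = A^T =
[[0, -3, -1],
 [-3, -1, 0],
 [2, 2, -2]]

For real matrices with standard dot products, the defining identity <Ax, y> = <x, A^* y> gives (Ax)^T y = x^T (A^*) y, i.e. x^T A^T y = x^T (A^*) y. Since this holds for all x, y, we must have A^* = A^T. Therefore
A^* =
[[0, -3, -1],
 [-3, -1, 0],
 [2, 2, -2]].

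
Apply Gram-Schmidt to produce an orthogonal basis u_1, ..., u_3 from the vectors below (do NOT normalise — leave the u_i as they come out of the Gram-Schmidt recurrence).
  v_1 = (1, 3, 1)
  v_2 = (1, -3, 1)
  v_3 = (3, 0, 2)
Orthogonal basis:
  u_1 = (1, 3, 1)
  u_2 = (18/11, -12/11, 18/11)
  u_3 = (1/2, 0, -1/2)

Apply the Gram-Schmidt recurrence
  u_1 = v_1
  u_i = v_i − Σ_{j<i} ((v_i · u_j) / (u_j · u_j)) · u_j.

Step by step this gives:
  u_1 = (1, 3, 1)
  u_2 = (18/11, -12/11, 18/11)
  u_3 = (1/2, 0, -1/2)

Orthogonality check:
  u_2 · u_1 = 0 (should be 0)
  u_3 · u_1 = 0 (should be 0)
  u_3 · u_2 = 0 (should be 0)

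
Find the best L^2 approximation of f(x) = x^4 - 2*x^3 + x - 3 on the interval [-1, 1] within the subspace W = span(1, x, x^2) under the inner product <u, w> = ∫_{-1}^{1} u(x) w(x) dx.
g(x) = 6*x^2/7 - x/5 - 108/35

The best approximation g ∈ W is the orthogonal projection of f onto W. Writing g = a_0 + a_1 x + a_2 x^2, the coefficients solve the normal equations G · a = b where
  G_{ij} = <φ_i, φ_j> and b_i = <f, φ_i>, with φ_0 = 1, φ_1 = x, φ_2 = x^2.
G =
  [2, 0, 2/3]
  [0, 2/3, 0]
  [2/3, 0, 2/5],
b = (-28/5, -2/15, -12/7).
Solving gives a_0 = -108/35, a_1 = -1/5, a_2 = 6/7, so
  g(x) = 6*x^2/7 - x/5 - 108/35.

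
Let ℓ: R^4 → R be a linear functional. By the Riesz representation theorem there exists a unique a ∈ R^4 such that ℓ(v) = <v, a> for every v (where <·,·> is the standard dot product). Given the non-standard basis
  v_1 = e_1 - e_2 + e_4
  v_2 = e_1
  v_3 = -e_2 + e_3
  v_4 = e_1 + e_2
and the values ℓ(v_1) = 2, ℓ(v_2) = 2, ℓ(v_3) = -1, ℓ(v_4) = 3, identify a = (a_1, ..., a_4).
a = (2, 1, 0, 1)

Write a = (a_1, ..., a_4) in the standard basis. For each basis vector v_i, ℓ(v_i) = <v_i, a> is a linear equation in the a_j's. Collect the n equations into a matrix system V a = ℓ, where row i of V is v_i (expressed in the standard basis). Since V is invertible (lower-triangular with 1s on the diagonal, up to permutation), solve by back-substitution:
  V =
[[1, -1, 0, 1],
 [1, 0, 0, 0],
 [0, -1, 1, 0],
 [1, 1, 0, 0]]
  V a = (2, 2, -1, 3)
Solving gives a = (2, 1, 0, 1).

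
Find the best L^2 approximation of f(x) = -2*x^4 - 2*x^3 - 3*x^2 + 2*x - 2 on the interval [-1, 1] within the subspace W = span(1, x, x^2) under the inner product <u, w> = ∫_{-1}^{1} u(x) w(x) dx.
g(x) = -33*x^2/7 + 4*x/5 - 64/35

The best approximation g ∈ W is the orthogonal projection of f onto W. Writing g = a_0 + a_1 x + a_2 x^2, the coefficients solve the normal equations G · a = b where
  G_{ij} = <φ_i, φ_j> and b_i = <f, φ_i>, with φ_0 = 1, φ_1 = x, φ_2 = x^2.
G =
  [2, 0, 2/3]
  [0, 2/3, 0]
  [2/3, 0, 2/5],
b = (-34/5, 8/15, -326/105).
Solving gives a_0 = -64/35, a_1 = 4/5, a_2 = -33/7, so
  g(x) = -33*x^2/7 + 4*x/5 - 64/35.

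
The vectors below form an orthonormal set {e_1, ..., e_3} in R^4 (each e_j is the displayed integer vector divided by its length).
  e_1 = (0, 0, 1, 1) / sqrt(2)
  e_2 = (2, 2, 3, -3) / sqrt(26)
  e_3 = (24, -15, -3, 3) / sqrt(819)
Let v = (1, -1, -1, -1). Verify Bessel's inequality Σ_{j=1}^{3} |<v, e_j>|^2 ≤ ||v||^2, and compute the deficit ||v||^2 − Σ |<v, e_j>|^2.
Σ |<v, e_j>|^2 = 27/7; ||v||^2 = 4; deficit = 1/7

Write each e_j = u_j / sqrt(<u_j, u_j>) where u_j is the displayed integer vector. Then <v, e_j> = <v, u_j> / sqrt(<u_j, u_j>), so |<v, e_j>|^2 = <v, u_j>^2 / <u_j, u_j>.
Coefficients: <v, e_1> = -2/sqrt(2), <v, e_2> = 0/sqrt(26), <v, e_3> = 39/sqrt(819).
Square and sum: Σ |<v, e_j>|^2 = 27/7.
Compute ||v||^2 = v·v = 4.
Deficit = 4 − 27/7 = 1/7 ≥ 0, confirming Bessel's inequality. (The deficit equals ||v − Σ <v,e_j> e_j||^2, the squared distance from v to span{e_j}.)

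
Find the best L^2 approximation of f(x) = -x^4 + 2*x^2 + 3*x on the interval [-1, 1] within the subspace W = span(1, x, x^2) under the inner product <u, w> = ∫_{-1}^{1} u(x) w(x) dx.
g(x) = 8*x^2/7 + 3*x + 3/35

The best approximation g ∈ W is the orthogonal projection of f onto W. Writing g = a_0 + a_1 x + a_2 x^2, the coefficients solve the normal equations G · a = b where
  G_{ij} = <φ_i, φ_j> and b_i = <f, φ_i>, with φ_0 = 1, φ_1 = x, φ_2 = x^2.
G =
  [2, 0, 2/3]
  [0, 2/3, 0]
  [2/3, 0, 2/5],
b = (14/15, 2, 18/35).
Solving gives a_0 = 3/35, a_1 = 3, a_2 = 8/7, so
  g(x) = 8*x^2/7 + 3*x + 3/35.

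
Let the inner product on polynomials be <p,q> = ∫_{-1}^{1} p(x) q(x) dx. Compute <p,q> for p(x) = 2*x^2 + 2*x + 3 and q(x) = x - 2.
<p,q> = -40/3

Expand the product: p(x)·q(x) = 2*x^3 - 2*x^2 - x - 6.
∫_{-1}^{1} of each monomial x^k gives [2/(k+1) if k even, 0 if k odd]. Integrating term-by-term (or equivalently evaluating the antiderivative F(x) = x^4/2 - 2*x^3/3 - x^2/2 - 6*x at the endpoints):
  F(1) − F(−1) = -20/3 − (20/3) = -40/3.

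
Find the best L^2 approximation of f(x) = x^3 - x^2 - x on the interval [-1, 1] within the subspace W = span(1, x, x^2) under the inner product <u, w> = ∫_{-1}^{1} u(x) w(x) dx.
g(x) = -x^2 - 2*x/5

The best approximation g ∈ W is the orthogonal projection of f onto W. Writing g = a_0 + a_1 x + a_2 x^2, the coefficients solve the normal equations G · a = b where
  G_{ij} = <φ_i, φ_j> and b_i = <f, φ_i>, with φ_0 = 1, φ_1 = x, φ_2 = x^2.
G =
  [2, 0, 2/3]
  [0, 2/3, 0]
  [2/3, 0, 2/5],
b = (-2/3, -4/15, -2/5).
Solving gives a_0 = 0, a_1 = -2/5, a_2 = -1, so
  g(x) = -x^2 - 2*x/5.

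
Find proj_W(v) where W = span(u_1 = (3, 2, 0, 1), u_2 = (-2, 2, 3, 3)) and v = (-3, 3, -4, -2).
proj_W(v) = (-214/363, -406/363, -79/121, -361/363)

Set up U = [u_1 | ... | u_2] ∈ R^(4×2). The projector onto W = col(U) is P = U (U^T U)^(-1) U^T.
Compute U^T U =
  [14, 1]
  [1, 26],
and U^T v = (-5, -6).
Solve U^T U · c = U^T v for the coefficients: c = (-124/363, -79/363). The projection is proj_W(v) = U c.
Check: (v - proj_W(v)) · u_1 = 0  (should be 0).
Check: (v - proj_W(v)) · u_2 = 0  (should be 0).
Result: proj_W(v) = (-214/363, -406/363, -79/121, -361/363).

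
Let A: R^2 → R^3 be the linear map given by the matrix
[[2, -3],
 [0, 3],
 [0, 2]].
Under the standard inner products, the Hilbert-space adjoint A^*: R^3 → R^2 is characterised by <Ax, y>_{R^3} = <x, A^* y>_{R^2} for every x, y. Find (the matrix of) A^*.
A^* = A^T =
[[2, 0, 0],
 [-3, 3, 2]]

For real matrices with standard dot products, the defining identity <Ax, y> = <x, A^* y> gives (Ax)^T y = x^T (A^*) y, i.e. x^T A^T y = x^T (A^*) y. Since this holds for all x, y, we must have A^* = A^T. Therefore
A^* =
[[2, 0, 0],
 [-3, 3, 2]].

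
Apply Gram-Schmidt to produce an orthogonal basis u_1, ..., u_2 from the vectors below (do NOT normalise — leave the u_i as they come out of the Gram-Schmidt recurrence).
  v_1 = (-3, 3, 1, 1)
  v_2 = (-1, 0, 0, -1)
Orthogonal basis:
  u_1 = (-3, 3, 1, 1)
  u_2 = (-7/10, -3/10, -1/10, -11/10)

Apply the Gram-Schmidt recurrence
  u_1 = v_1
  u_i = v_i − Σ_{j<i} ((v_i · u_j) / (u_j · u_j)) · u_j.

Step by step this gives:
  u_1 = (-3, 3, 1, 1)
  u_2 = (-7/10, -3/10, -1/10, -11/10)

Orthogonality check:
  u_2 · u_1 = 0 (should be 0)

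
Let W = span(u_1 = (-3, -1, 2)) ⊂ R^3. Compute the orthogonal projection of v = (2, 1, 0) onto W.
proj_W(v) = (3/2, 1/2, -1)

Set up U = [u_1 | ... | u_1] ∈ R^(3×1). The projector onto W = col(U) is P = U (U^T U)^(-1) U^T.
Compute U^T U =
  [14],
and U^T v = (-7).
Solve U^T U · c = U^T v for the coefficients: c = (-1/2). The projection is proj_W(v) = U c.
Check: (v - proj_W(v)) · u_1 = 0  (should be 0).
Result: proj_W(v) = (3/2, 1/2, -1).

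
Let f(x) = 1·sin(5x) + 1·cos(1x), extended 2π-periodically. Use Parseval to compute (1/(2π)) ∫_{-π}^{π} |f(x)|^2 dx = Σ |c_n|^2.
Σ |c_n|^2 = 1

Expand |f|^2 and use orthogonality of {sin(nx), cos(mx)} on [-π, π]:
  ∫_{-π}^{π} sin(nx)^2 dx = π, ∫ cos(mx)^2 dx = π, and cross terms integrate to 0.
So ∫_{-π}^{π} f(x)^2 dx = 1^2 · π + 1^2 · π = (1 + 1)π.
Divide by 2π: (1 + 1)/2 = 1.
By Parseval, this equals Σ |c_n|^2.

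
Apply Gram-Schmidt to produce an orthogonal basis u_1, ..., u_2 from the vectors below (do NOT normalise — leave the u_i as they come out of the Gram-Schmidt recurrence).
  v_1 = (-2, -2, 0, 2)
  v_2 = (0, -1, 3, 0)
Orthogonal basis:
  u_1 = (-2, -2, 0, 2)
  u_2 = (1/3, -2/3, 3, -1/3)

Apply the Gram-Schmidt recurrence
  u_1 = v_1
  u_i = v_i − Σ_{j<i} ((v_i · u_j) / (u_j · u_j)) · u_j.

Step by step this gives:
  u_1 = (-2, -2, 0, 2)
  u_2 = (1/3, -2/3, 3, -1/3)

Orthogonality check:
  u_2 · u_1 = 0 (should be 0)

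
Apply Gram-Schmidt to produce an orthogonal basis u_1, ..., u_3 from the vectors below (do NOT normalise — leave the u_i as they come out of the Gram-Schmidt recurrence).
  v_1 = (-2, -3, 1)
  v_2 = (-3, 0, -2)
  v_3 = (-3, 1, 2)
Orthogonal basis:
  u_1 = (-2, -3, 1)
  u_2 = (-17/7, 6/7, -16/7)
  u_3 = (-129/83, 301/166, 387/166)

Apply the Gram-Schmidt recurrence
  u_1 = v_1
  u_i = v_i − Σ_{j<i} ((v_i · u_j) / (u_j · u_j)) · u_j.

Step by step this gives:
  u_1 = (-2, -3, 1)
  u_2 = (-17/7, 6/7, -16/7)
  u_3 = (-129/83, 301/166, 387/166)

Orthogonality check:
  u_2 · u_1 = 0 (should be 0)
  u_3 · u_1 = 0 (should be 0)
  u_3 · u_2 = 0 (should be 0)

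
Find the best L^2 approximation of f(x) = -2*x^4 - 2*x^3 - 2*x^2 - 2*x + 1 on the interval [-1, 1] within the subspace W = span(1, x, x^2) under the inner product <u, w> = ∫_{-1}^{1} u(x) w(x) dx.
g(x) = -26*x^2/7 - 16*x/5 + 41/35

The best approximation g ∈ W is the orthogonal projection of f onto W. Writing g = a_0 + a_1 x + a_2 x^2, the coefficients solve the normal equations G · a = b where
  G_{ij} = <φ_i, φ_j> and b_i = <f, φ_i>, with φ_0 = 1, φ_1 = x, φ_2 = x^2.
G =
  [2, 0, 2/3]
  [0, 2/3, 0]
  [2/3, 0, 2/5],
b = (-2/15, -32/15, -74/105).
Solving gives a_0 = 41/35, a_1 = -16/5, a_2 = -26/7, so
  g(x) = -26*x^2/7 - 16*x/5 + 41/35.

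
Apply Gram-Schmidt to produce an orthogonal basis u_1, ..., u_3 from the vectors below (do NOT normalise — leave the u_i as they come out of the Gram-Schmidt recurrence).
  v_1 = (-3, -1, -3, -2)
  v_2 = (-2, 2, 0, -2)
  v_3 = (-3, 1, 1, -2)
Orthogonal basis:
  u_1 = (-3, -1, -3, -2)
  u_2 = (-22/23, 54/23, 24/23, -30/23)
  u_3 = (-48/53, -46/53, 62/53, 2/53)

Apply the Gram-Schmidt recurrence
  u_1 = v_1
  u_i = v_i − Σ_{j<i} ((v_i · u_j) / (u_j · u_j)) · u_j.

Step by step this gives:
  u_1 = (-3, -1, -3, -2)
  u_2 = (-22/23, 54/23, 24/23, -30/23)
  u_3 = (-48/53, -46/53, 62/53, 2/53)

Orthogonality check:
  u_2 · u_1 = 0 (should be 0)
  u_3 · u_1 = 0 (should be 0)
  u_3 · u_2 = 0 (should be 0)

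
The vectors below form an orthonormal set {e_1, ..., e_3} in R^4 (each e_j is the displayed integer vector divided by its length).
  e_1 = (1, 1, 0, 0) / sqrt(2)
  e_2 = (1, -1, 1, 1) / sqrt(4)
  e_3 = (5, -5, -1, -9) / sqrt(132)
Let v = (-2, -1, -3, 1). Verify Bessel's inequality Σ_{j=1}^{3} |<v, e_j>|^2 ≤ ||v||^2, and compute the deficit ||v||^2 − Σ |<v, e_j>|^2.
Σ |<v, e_j>|^2 = 23/3; ||v||^2 = 15; deficit = 22/3

Write each e_j = u_j / sqrt(<u_j, u_j>) where u_j is the displayed integer vector. Then <v, e_j> = <v, u_j> / sqrt(<u_j, u_j>), so |<v, e_j>|^2 = <v, u_j>^2 / <u_j, u_j>.
Coefficients: <v, e_1> = -3/sqrt(2), <v, e_2> = -3/sqrt(4), <v, e_3> = -11/sqrt(132).
Square and sum: Σ |<v, e_j>|^2 = 23/3.
Compute ||v||^2 = v·v = 15.
Deficit = 15 − 23/3 = 22/3 ≥ 0, confirming Bessel's inequality. (The deficit equals ||v − Σ <v,e_j> e_j||^2, the squared distance from v to span{e_j}.)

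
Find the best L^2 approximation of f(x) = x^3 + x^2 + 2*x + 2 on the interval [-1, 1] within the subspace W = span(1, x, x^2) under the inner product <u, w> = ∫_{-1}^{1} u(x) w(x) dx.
g(x) = x^2 + 13*x/5 + 2

The best approximation g ∈ W is the orthogonal projection of f onto W. Writing g = a_0 + a_1 x + a_2 x^2, the coefficients solve the normal equations G · a = b where
  G_{ij} = <φ_i, φ_j> and b_i = <f, φ_i>, with φ_0 = 1, φ_1 = x, φ_2 = x^2.
G =
  [2, 0, 2/3]
  [0, 2/3, 0]
  [2/3, 0, 2/5],
b = (14/3, 26/15, 26/15).
Solving gives a_0 = 2, a_1 = 13/5, a_2 = 1, so
  g(x) = x^2 + 13*x/5 + 2.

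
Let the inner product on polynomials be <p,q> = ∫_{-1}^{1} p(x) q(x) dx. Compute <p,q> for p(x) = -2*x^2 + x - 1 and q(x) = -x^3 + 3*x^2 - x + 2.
<p,q> = -182/15

Expand the product: p(x)·q(x) = 2*x^5 - 7*x^4 + 6*x^3 - 8*x^2 + 3*x - 2.
∫_{-1}^{1} of each monomial x^k gives [2/(k+1) if k even, 0 if k odd]. Integrating term-by-term (or equivalently evaluating the antiderivative F(x) = x^6/3 - 7*x^5/5 + 3*x^4/2 - 8*x^3/3 + 3*x^2/2 - 2*x at the endpoints):
  F(1) − F(−1) = -41/15 − (47/5) = -182/15.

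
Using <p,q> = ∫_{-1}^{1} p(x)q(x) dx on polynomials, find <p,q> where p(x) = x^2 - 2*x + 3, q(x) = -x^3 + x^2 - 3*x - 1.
<p,q> = 8/15

Expand the product: p(x)·q(x) = -x^5 + 3*x^4 - 8*x^3 + 8*x^2 - 7*x - 3.
∫_{-1}^{1} of each monomial x^k gives [2/(k+1) if k even, 0 if k odd]. Integrating term-by-term (or equivalently evaluating the antiderivative F(x) = -x^6/6 + 3*x^5/5 - 2*x^4 + 8*x^3/3 - 7*x^2/2 - 3*x at the endpoints):
  F(1) − F(−1) = -27/5 − (-89/15) = 8/15.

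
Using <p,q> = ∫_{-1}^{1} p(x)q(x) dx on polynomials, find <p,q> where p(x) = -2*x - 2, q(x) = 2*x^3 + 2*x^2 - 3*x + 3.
<p,q> = -184/15

Expand the product: p(x)·q(x) = -4*x^4 - 8*x^3 + 2*x^2 - 6.
∫_{-1}^{1} of each monomial x^k gives [2/(k+1) if k even, 0 if k odd]. Integrating term-by-term (or equivalently evaluating the antiderivative F(x) = -4*x^5/5 - 2*x^4 + 2*x^3/3 - 6*x at the endpoints):
  F(1) − F(−1) = -122/15 − (62/15) = -184/15.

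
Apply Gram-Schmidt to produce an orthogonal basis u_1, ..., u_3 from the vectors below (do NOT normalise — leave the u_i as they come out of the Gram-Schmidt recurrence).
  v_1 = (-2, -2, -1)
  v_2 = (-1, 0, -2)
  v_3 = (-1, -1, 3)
Orthogonal basis:
  u_1 = (-2, -2, -1)
  u_2 = (-1/9, 8/9, -14/9)
  u_3 = (-28/29, 21/29, 14/29)

Apply the Gram-Schmidt recurrence
  u_1 = v_1
  u_i = v_i − Σ_{j<i} ((v_i · u_j) / (u_j · u_j)) · u_j.

Step by step this gives:
  u_1 = (-2, -2, -1)
  u_2 = (-1/9, 8/9, -14/9)
  u_3 = (-28/29, 21/29, 14/29)

Orthogonality check:
  u_2 · u_1 = 0 (should be 0)
  u_3 · u_1 = 0 (should be 0)
  u_3 · u_2 = 0 (should be 0)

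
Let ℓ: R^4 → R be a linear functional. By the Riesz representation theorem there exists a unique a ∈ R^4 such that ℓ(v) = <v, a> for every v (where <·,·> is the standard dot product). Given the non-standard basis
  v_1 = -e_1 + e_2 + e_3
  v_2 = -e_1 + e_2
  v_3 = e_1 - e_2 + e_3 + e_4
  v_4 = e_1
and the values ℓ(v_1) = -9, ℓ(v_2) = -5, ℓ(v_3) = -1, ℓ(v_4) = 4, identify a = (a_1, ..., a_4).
a = (4, -1, -4, -2)

Write a = (a_1, ..., a_4) in the standard basis. For each basis vector v_i, ℓ(v_i) = <v_i, a> is a linear equation in the a_j's. Collect the n equations into a matrix system V a = ℓ, where row i of V is v_i (expressed in the standard basis). Since V is invertible (lower-triangular with 1s on the diagonal, up to permutation), solve by back-substitution:
  V =
[[-1, 1, 1, 0],
 [-1, 1, 0, 0],
 [1, -1, 1, 1],
 [1, 0, 0, 0]]
  V a = (-9, -5, -1, 4)
Solving gives a = (4, -1, -4, -2).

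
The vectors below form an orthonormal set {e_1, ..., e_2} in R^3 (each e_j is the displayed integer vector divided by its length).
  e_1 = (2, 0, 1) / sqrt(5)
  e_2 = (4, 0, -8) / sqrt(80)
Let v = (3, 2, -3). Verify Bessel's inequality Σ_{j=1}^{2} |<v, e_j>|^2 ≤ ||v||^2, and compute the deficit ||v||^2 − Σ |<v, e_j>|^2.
Σ |<v, e_j>|^2 = 18; ||v||^2 = 22; deficit = 4

Write each e_j = u_j / sqrt(<u_j, u_j>) where u_j is the displayed integer vector. Then <v, e_j> = <v, u_j> / sqrt(<u_j, u_j>), so |<v, e_j>|^2 = <v, u_j>^2 / <u_j, u_j>.
Coefficients: <v, e_1> = 3/sqrt(5), <v, e_2> = 36/sqrt(80).
Square and sum: Σ |<v, e_j>|^2 = 18.
Compute ||v||^2 = v·v = 22.
Deficit = 22 − 18 = 4 ≥ 0, confirming Bessel's inequality. (The deficit equals ||v − Σ <v,e_j> e_j||^2, the squared distance from v to span{e_j}.)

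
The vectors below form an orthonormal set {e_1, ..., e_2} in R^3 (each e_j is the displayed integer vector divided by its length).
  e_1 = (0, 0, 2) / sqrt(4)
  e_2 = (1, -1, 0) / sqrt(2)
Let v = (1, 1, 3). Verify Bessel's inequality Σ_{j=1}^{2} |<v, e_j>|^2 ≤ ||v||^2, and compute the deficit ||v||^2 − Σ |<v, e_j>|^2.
Σ |<v, e_j>|^2 = 9; ||v||^2 = 11; deficit = 2

Write each e_j = u_j / sqrt(<u_j, u_j>) where u_j is the displayed integer vector. Then <v, e_j> = <v, u_j> / sqrt(<u_j, u_j>), so |<v, e_j>|^2 = <v, u_j>^2 / <u_j, u_j>.
Coefficients: <v, e_1> = 6/sqrt(4), <v, e_2> = 0/sqrt(2).
Square and sum: Σ |<v, e_j>|^2 = 9.
Compute ||v||^2 = v·v = 11.
Deficit = 11 − 9 = 2 ≥ 0, confirming Bessel's inequality. (The deficit equals ||v − Σ <v,e_j> e_j||^2, the squared distance from v to span{e_j}.)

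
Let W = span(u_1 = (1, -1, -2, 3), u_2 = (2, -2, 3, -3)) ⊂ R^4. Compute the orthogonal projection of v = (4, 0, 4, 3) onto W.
proj_W(v) = (691/269, -691/269, 158/269, 93/269)

Set up U = [u_1 | ... | u_2] ∈ R^(4×2). The projector onto W = col(U) is P = U (U^T U)^(-1) U^T.
Compute U^T U =
  [15, -11]
  [-11, 26],
and U^T v = (5, 11).
Solve U^T U · c = U^T v for the coefficients: c = (251/269, 220/269). The projection is proj_W(v) = U c.
Check: (v - proj_W(v)) · u_1 = 0  (should be 0).
Check: (v - proj_W(v)) · u_2 = 0  (should be 0).
Result: proj_W(v) = (691/269, -691/269, 158/269, 93/269).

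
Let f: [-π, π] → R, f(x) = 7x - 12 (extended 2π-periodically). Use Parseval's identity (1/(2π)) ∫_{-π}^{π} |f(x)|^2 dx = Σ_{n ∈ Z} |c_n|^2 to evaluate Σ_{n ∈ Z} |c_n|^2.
Σ |c_n|^2 = 49π^2/3 + 144

Expand and integrate term by term over [-π, π]:
  ∫ (7x)^2 dx = 49·(2π^3/3); ∫ 2·7·(-12)·x dx = 0 (odd integrand); ∫ (-12)^2 dx = 144·2π.
So (1/(2π)) ∫_{-π}^{π} (7x - 12)^2 dx = 49π^2/3 + 144 = 49π^2/3 + 144.
Parseval ⇒ Σ |c_n|^2 = 49π^2/3 + 144.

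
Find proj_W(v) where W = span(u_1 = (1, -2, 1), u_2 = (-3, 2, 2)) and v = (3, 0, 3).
proj_W(v) = (51/77, -150/77, 111/77)

Set up U = [u_1 | ... | u_2] ∈ R^(3×2). The projector onto W = col(U) is P = U (U^T U)^(-1) U^T.
Compute U^T U =
  [6, -5]
  [-5, 17],
and U^T v = (6, -3).
Solve U^T U · c = U^T v for the coefficients: c = (87/77, 12/77). The projection is proj_W(v) = U c.
Check: (v - proj_W(v)) · u_1 = 0  (should be 0).
Check: (v - proj_W(v)) · u_2 = 0  (should be 0).
Result: proj_W(v) = (51/77, -150/77, 111/77).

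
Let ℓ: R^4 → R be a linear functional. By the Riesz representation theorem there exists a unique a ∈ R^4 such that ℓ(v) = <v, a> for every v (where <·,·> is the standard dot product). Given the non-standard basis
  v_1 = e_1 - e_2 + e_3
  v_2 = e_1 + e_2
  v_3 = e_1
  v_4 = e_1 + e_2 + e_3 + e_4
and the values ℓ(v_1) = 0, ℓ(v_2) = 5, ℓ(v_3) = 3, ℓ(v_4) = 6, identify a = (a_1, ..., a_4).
a = (3, 2, -1, 2)

Write a = (a_1, ..., a_4) in the standard basis. For each basis vector v_i, ℓ(v_i) = <v_i, a> is a linear equation in the a_j's. Collect the n equations into a matrix system V a = ℓ, where row i of V is v_i (expressed in the standard basis). Since V is invertible (lower-triangular with 1s on the diagonal, up to permutation), solve by back-substitution:
  V =
[[1, -1, 1, 0],
 [1, 1, 0, 0],
 [1, 0, 0, 0],
 [1, 1, 1, 1]]
  V a = (0, 5, 3, 6)
Solving gives a = (3, 2, -1, 2).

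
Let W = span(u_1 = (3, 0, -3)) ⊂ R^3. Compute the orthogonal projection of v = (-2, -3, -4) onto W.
proj_W(v) = (1, 0, -1)

Set up U = [u_1 | ... | u_1] ∈ R^(3×1). The projector onto W = col(U) is P = U (U^T U)^(-1) U^T.
Compute U^T U =
  [18],
and U^T v = (6).
Solve U^T U · c = U^T v for the coefficients: c = (1/3). The projection is proj_W(v) = U c.
Check: (v - proj_W(v)) · u_1 = 0  (should be 0).
Result: proj_W(v) = (1, 0, -1).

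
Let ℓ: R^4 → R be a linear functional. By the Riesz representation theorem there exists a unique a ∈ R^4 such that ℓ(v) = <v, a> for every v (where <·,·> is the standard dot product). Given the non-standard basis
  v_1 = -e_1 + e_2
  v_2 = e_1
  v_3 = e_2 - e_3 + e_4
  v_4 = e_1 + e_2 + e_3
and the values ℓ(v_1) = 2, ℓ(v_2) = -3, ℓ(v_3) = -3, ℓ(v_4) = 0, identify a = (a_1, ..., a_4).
a = (-3, -1, 4, 2)

Write a = (a_1, ..., a_4) in the standard basis. For each basis vector v_i, ℓ(v_i) = <v_i, a> is a linear equation in the a_j's. Collect the n equations into a matrix system V a = ℓ, where row i of V is v_i (expressed in the standard basis). Since V is invertible (lower-triangular with 1s on the diagonal, up to permutation), solve by back-substitution:
  V =
[[-1, 1, 0, 0],
 [1, 0, 0, 0],
 [0, 1, -1, 1],
 [1, 1, 1, 0]]
  V a = (2, -3, -3, 0)
Solving gives a = (-3, -1, 4, 2).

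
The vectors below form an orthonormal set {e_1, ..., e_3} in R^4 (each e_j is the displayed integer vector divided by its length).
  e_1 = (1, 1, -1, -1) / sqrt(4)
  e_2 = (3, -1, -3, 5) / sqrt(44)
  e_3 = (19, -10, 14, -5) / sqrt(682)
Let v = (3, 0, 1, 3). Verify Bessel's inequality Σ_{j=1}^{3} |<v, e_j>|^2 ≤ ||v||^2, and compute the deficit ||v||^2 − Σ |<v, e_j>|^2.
Σ |<v, e_j>|^2 = 461/31; ||v||^2 = 19; deficit = 128/31

Write each e_j = u_j / sqrt(<u_j, u_j>) where u_j is the displayed integer vector. Then <v, e_j> = <v, u_j> / sqrt(<u_j, u_j>), so |<v, e_j>|^2 = <v, u_j>^2 / <u_j, u_j>.
Coefficients: <v, e_1> = -1/sqrt(4), <v, e_2> = 21/sqrt(44), <v, e_3> = 56/sqrt(682).
Square and sum: Σ |<v, e_j>|^2 = 461/31.
Compute ||v||^2 = v·v = 19.
Deficit = 19 − 461/31 = 128/31 ≥ 0, confirming Bessel's inequality. (The deficit equals ||v − Σ <v,e_j> e_j||^2, the squared distance from v to span{e_j}.)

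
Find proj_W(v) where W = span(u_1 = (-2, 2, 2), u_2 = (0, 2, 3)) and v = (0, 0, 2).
proj_W(v) = (2/7, 6/7, 10/7)

Set up U = [u_1 | ... | u_2] ∈ R^(3×2). The projector onto W = col(U) is P = U (U^T U)^(-1) U^T.
Compute U^T U =
  [12, 10]
  [10, 13],
and U^T v = (4, 6).
Solve U^T U · c = U^T v for the coefficients: c = (-1/7, 4/7). The projection is proj_W(v) = U c.
Check: (v - proj_W(v)) · u_1 = 0  (should be 0).
Check: (v - proj_W(v)) · u_2 = 0  (should be 0).
Result: proj_W(v) = (2/7, 6/7, 10/7).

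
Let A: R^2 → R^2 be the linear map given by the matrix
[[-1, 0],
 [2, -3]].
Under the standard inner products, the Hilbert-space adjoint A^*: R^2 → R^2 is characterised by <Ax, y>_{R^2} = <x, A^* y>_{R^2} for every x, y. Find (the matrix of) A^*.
A^* = A^T =
[[-1, 2],
 [0, -3]]

For real matrices with standard dot products, the defining identity <Ax, y> = <x, A^* y> gives (Ax)^T y = x^T (A^*) y, i.e. x^T A^T y = x^T (A^*) y. Since this holds for all x, y, we must have A^* = A^T. Therefore
A^* =
[[-1, 2],
 [0, -3]].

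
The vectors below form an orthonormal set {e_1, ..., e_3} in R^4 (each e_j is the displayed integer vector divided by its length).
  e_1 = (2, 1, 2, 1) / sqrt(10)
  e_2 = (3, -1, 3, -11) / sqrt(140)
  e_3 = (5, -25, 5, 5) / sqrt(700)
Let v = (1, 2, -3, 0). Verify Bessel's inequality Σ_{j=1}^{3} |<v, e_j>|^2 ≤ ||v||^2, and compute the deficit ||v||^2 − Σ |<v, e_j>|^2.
Σ |<v, e_j>|^2 = 6; ||v||^2 = 14; deficit = 8

Write each e_j = u_j / sqrt(<u_j, u_j>) where u_j is the displayed integer vector. Then <v, e_j> = <v, u_j> / sqrt(<u_j, u_j>), so |<v, e_j>|^2 = <v, u_j>^2 / <u_j, u_j>.
Coefficients: <v, e_1> = -2/sqrt(10), <v, e_2> = -8/sqrt(140), <v, e_3> = -60/sqrt(700).
Square and sum: Σ |<v, e_j>|^2 = 6.
Compute ||v||^2 = v·v = 14.
Deficit = 14 − 6 = 8 ≥ 0, confirming Bessel's inequality. (The deficit equals ||v − Σ <v,e_j> e_j||^2, the squared distance from v to span{e_j}.)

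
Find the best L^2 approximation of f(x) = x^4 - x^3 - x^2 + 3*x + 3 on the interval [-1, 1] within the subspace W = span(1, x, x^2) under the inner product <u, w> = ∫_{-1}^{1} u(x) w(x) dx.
g(x) = -x^2/7 + 12*x/5 + 102/35

The best approximation g ∈ W is the orthogonal projection of f onto W. Writing g = a_0 + a_1 x + a_2 x^2, the coefficients solve the normal equations G · a = b where
  G_{ij} = <φ_i, φ_j> and b_i = <f, φ_i>, with φ_0 = 1, φ_1 = x, φ_2 = x^2.
G =
  [2, 0, 2/3]
  [0, 2/3, 0]
  [2/3, 0, 2/5],
b = (86/15, 8/5, 66/35).
Solving gives a_0 = 102/35, a_1 = 12/5, a_2 = -1/7, so
  g(x) = -x^2/7 + 12*x/5 + 102/35.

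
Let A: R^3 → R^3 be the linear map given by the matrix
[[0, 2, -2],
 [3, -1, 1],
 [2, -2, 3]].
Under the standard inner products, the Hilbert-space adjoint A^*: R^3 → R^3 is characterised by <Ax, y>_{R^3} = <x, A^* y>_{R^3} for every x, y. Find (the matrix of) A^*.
A^* = A^T =
[[0, 3, 2],
 [2, -1, -2],
 [-2, 1, 3]]

For real matrices with standard dot products, the defining identity <Ax, y> = <x, A^* y> gives (Ax)^T y = x^T (A^*) y, i.e. x^T A^T y = x^T (A^*) y. Since this holds for all x, y, we must have A^* = A^T. Therefore
A^* =
[[0, 3, 2],
 [2, -1, -2],
 [-2, 1, 3]].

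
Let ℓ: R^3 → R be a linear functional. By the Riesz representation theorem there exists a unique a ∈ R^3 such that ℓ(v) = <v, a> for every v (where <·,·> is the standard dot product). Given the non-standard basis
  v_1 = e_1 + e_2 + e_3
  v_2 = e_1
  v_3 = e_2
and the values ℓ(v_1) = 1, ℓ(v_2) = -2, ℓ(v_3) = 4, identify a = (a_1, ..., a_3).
a = (-2, 4, -1)

Write a = (a_1, ..., a_3) in the standard basis. For each basis vector v_i, ℓ(v_i) = <v_i, a> is a linear equation in the a_j's. Collect the n equations into a matrix system V a = ℓ, where row i of V is v_i (expressed in the standard basis). Since V is invertible (lower-triangular with 1s on the diagonal, up to permutation), solve by back-substitution:
  V =
[[1, 1, 1],
 [1, 0, 0],
 [0, 1, 0]]
  V a = (1, -2, 4)
Solving gives a = (-2, 4, -1).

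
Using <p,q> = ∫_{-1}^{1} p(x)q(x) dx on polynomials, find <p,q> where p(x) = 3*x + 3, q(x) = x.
<p,q> = 2

Expand the product: p(x)·q(x) = 3*x^2 + 3*x.
∫_{-1}^{1} of each monomial x^k gives [2/(k+1) if k even, 0 if k odd]. Integrating term-by-term (or equivalently evaluating the antiderivative F(x) = x^3 + 3*x^2/2 at the endpoints):
  F(1) − F(−1) = 5/2 − (1/2) = 2.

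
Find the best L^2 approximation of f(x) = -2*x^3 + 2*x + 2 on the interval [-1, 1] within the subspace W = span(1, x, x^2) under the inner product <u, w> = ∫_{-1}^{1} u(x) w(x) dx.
g(x) = 4*x/5 + 2

The best approximation g ∈ W is the orthogonal projection of f onto W. Writing g = a_0 + a_1 x + a_2 x^2, the coefficients solve the normal equations G · a = b where
  G_{ij} = <φ_i, φ_j> and b_i = <f, φ_i>, with φ_0 = 1, φ_1 = x, φ_2 = x^2.
G =
  [2, 0, 2/3]
  [0, 2/3, 0]
  [2/3, 0, 2/5],
b = (4, 8/15, 4/3).
Solving gives a_0 = 2, a_1 = 4/5, a_2 = 0, so
  g(x) = 4*x/5 + 2.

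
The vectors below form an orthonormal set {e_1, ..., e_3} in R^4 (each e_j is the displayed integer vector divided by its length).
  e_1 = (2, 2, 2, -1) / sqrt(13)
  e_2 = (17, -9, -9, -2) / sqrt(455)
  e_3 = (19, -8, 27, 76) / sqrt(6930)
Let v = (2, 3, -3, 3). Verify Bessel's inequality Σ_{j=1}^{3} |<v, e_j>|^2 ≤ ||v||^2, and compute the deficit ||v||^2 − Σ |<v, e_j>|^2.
Σ |<v, e_j>|^2 = 1097/198; ||v||^2 = 31; deficit = 5041/198

Write each e_j = u_j / sqrt(<u_j, u_j>) where u_j is the displayed integer vector. Then <v, e_j> = <v, u_j> / sqrt(<u_j, u_j>), so |<v, e_j>|^2 = <v, u_j>^2 / <u_j, u_j>.
Coefficients: <v, e_1> = 1/sqrt(13), <v, e_2> = 28/sqrt(455), <v, e_3> = 161/sqrt(6930).
Square and sum: Σ |<v, e_j>|^2 = 1097/198.
Compute ||v||^2 = v·v = 31.
Deficit = 31 − 1097/198 = 5041/198 ≥ 0, confirming Bessel's inequality. (The deficit equals ||v − Σ <v,e_j> e_j||^2, the squared distance from v to span{e_j}.)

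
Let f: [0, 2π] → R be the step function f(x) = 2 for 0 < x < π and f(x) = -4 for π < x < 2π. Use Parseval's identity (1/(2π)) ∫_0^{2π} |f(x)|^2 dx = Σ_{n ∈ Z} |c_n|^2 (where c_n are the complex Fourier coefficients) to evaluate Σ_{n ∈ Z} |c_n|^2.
Σ |c_n|^2 = 10

Parseval equates the L^2 energy of f (normalised by 1/(2π)) with the ℓ^2 sum of its Fourier coefficients: (1/(2π)) ∫_0^{2π} |f|^2 = Σ |c_n|^2.
Compute the left side: (1/(2π)) [∫_0^π 2^2 dx + ∫_π^{2π} (-4)^2 dx] = (1/(2π)) · (4π + 16π) = (4 + 16)/2 = 10.
So Σ_{n ∈ Z} |c_n|^2 = 10.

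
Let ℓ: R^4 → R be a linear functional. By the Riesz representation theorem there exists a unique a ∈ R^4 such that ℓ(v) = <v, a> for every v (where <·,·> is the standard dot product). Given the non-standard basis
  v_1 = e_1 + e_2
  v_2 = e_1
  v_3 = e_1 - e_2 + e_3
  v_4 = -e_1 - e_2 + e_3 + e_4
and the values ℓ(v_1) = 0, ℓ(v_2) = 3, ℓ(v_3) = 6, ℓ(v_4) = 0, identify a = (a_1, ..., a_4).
a = (3, -3, 0, 0)

Write a = (a_1, ..., a_4) in the standard basis. For each basis vector v_i, ℓ(v_i) = <v_i, a> is a linear equation in the a_j's. Collect the n equations into a matrix system V a = ℓ, where row i of V is v_i (expressed in the standard basis). Since V is invertible (lower-triangular with 1s on the diagonal, up to permutation), solve by back-substitution:
  V =
[[1, 1, 0, 0],
 [1, 0, 0, 0],
 [1, -1, 1, 0],
 [-1, -1, 1, 1]]
  V a = (0, 3, 6, 0)
Solving gives a = (3, -3, 0, 0).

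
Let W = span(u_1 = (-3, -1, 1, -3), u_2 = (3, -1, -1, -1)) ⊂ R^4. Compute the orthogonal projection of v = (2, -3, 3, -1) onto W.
proj_W(v) = (20/17, -59/51, -20/51, -98/51)

Set up U = [u_1 | ... | u_2] ∈ R^(4×2). The projector onto W = col(U) is P = U (U^T U)^(-1) U^T.
Compute U^T U =
  [20, -6]
  [-6, 12],
and U^T v = (3, 7).
Solve U^T U · c = U^T v for the coefficients: c = (13/34, 79/102). The projection is proj_W(v) = U c.
Check: (v - proj_W(v)) · u_1 = 0  (should be 0).
Check: (v - proj_W(v)) · u_2 = 0  (should be 0).
Result: proj_W(v) = (20/17, -59/51, -20/51, -98/51).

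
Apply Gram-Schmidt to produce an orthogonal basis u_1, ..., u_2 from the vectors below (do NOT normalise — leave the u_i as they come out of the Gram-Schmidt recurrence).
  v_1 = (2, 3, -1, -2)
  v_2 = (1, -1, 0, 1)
Orthogonal basis:
  u_1 = (2, 3, -1, -2)
  u_2 = (4/3, -1/2, -1/6, 2/3)

Apply the Gram-Schmidt recurrence
  u_1 = v_1
  u_i = v_i − Σ_{j<i} ((v_i · u_j) / (u_j · u_j)) · u_j.

Step by step this gives:
  u_1 = (2, 3, -1, -2)
  u_2 = (4/3, -1/2, -1/6, 2/3)

Orthogonality check:
  u_2 · u_1 = 0 (should be 0)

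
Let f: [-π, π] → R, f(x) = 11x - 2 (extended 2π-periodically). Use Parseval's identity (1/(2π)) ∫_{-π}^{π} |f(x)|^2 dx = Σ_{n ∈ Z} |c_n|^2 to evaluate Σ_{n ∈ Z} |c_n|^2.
Σ |c_n|^2 = 121π^2/3 + 4

Expand and integrate term by term over [-π, π]:
  ∫ (11x)^2 dx = 121·(2π^3/3); ∫ 2·11·(-2)·x dx = 0 (odd integrand); ∫ (-2)^2 dx = 4·2π.
So (1/(2π)) ∫_{-π}^{π} (11x - 2)^2 dx = 121π^2/3 + 4 = 121π^2/3 + 4.
Parseval ⇒ Σ |c_n|^2 = 121π^2/3 + 4.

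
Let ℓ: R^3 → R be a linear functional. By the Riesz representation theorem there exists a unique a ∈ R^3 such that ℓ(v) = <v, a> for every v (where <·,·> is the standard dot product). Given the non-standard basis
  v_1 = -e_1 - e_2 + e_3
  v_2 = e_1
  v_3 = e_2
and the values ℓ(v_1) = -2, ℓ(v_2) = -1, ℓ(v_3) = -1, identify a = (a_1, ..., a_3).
a = (-1, -1, -4)

Write a = (a_1, ..., a_3) in the standard basis. For each basis vector v_i, ℓ(v_i) = <v_i, a> is a linear equation in the a_j's. Collect the n equations into a matrix system V a = ℓ, where row i of V is v_i (expressed in the standard basis). Since V is invertible (lower-triangular with 1s on the diagonal, up to permutation), solve by back-substitution:
  V =
[[-1, -1, 1],
 [1, 0, 0],
 [0, 1, 0]]
  V a = (-2, -1, -1)
Solving gives a = (-1, -1, -4).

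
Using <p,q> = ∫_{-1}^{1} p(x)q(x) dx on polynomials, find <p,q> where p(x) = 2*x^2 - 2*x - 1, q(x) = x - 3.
<p,q> = 2/3

Expand the product: p(x)·q(x) = 2*x^3 - 8*x^2 + 5*x + 3.
∫_{-1}^{1} of each monomial x^k gives [2/(k+1) if k even, 0 if k odd]. Integrating term-by-term (or equivalently evaluating the antiderivative F(x) = x^4/2 - 8*x^3/3 + 5*x^2/2 + 3*x at the endpoints):
  F(1) − F(−1) = 10/3 − (8/3) = 2/3.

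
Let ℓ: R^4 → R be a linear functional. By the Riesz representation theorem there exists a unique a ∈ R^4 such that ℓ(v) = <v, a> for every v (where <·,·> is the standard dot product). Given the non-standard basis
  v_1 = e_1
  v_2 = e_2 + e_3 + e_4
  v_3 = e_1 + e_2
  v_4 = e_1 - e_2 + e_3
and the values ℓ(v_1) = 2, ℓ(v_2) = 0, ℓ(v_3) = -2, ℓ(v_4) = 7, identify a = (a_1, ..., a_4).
a = (2, -4, 1, 3)

Write a = (a_1, ..., a_4) in the standard basis. For each basis vector v_i, ℓ(v_i) = <v_i, a> is a linear equation in the a_j's. Collect the n equations into a matrix system V a = ℓ, where row i of V is v_i (expressed in the standard basis). Since V is invertible (lower-triangular with 1s on the diagonal, up to permutation), solve by back-substitution:
  V =
[[1, 0, 0, 0],
 [0, 1, 1, 1],
 [1, 1, 0, 0],
 [1, -1, 1, 0]]
  V a = (2, 0, -2, 7)
Solving gives a = (2, -4, 1, 3).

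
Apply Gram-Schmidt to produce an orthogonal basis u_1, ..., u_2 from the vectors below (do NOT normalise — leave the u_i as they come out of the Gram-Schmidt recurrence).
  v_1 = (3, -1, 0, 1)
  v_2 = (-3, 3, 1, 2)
Orthogonal basis:
  u_1 = (3, -1, 0, 1)
  u_2 = (-3/11, 23/11, 1, 32/11)

Apply the Gram-Schmidt recurrence
  u_1 = v_1
  u_i = v_i − Σ_{j<i} ((v_i · u_j) / (u_j · u_j)) · u_j.

Step by step this gives:
  u_1 = (3, -1, 0, 1)
  u_2 = (-3/11, 23/11, 1, 32/11)

Orthogonality check:
  u_2 · u_1 = 0 (should be 0)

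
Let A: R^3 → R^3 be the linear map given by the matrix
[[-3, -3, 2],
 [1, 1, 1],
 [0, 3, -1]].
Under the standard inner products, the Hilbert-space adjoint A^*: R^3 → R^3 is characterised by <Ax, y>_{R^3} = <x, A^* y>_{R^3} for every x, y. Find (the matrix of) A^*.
A^* = A^T =
[[-3, 1, 0],
 [-3, 1, 3],
 [2, 1, -1]]

For real matrices with standard dot products, the defining identity <Ax, y> = <x, A^* y> gives (Ax)^T y = x^T (A^*) y, i.e. x^T A^T y = x^T (A^*) y. Since this holds for all x, y, we must have A^* = A^T. Therefore
A^* =
[[-3, 1, 0],
 [-3, 1, 3],
 [2, 1, -1]].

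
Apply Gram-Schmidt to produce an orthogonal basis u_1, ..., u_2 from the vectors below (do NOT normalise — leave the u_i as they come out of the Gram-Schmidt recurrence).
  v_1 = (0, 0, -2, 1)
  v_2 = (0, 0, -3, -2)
Orthogonal basis:
  u_1 = (0, 0, -2, 1)
  u_2 = (0, 0, -7/5, -14/5)

Apply the Gram-Schmidt recurrence
  u_1 = v_1
  u_i = v_i − Σ_{j<i} ((v_i · u_j) / (u_j · u_j)) · u_j.

Step by step this gives:
  u_1 = (0, 0, -2, 1)
  u_2 = (0, 0, -7/5, -14/5)

Orthogonality check:
  u_2 · u_1 = 0 (should be 0)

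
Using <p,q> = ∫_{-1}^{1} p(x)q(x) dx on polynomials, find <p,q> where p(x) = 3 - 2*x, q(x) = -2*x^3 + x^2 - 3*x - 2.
<p,q> = -22/5

Expand the product: p(x)·q(x) = 4*x^4 - 8*x^3 + 9*x^2 - 5*x - 6.
∫_{-1}^{1} of each monomial x^k gives [2/(k+1) if k even, 0 if k odd]. Integrating term-by-term (or equivalently evaluating the antiderivative F(x) = 4*x^5/5 - 2*x^4 + 3*x^3 - 5*x^2/2 - 6*x at the endpoints):
  F(1) − F(−1) = -67/10 − (-23/10) = -22/5.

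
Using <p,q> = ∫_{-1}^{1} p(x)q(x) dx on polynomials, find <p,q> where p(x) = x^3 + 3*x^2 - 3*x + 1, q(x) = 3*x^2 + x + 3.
<p,q> = 16

Expand the product: p(x)·q(x) = 3*x^5 + 10*x^4 - 3*x^3 + 9*x^2 - 8*x + 3.
∫_{-1}^{1} of each monomial x^k gives [2/(k+1) if k even, 0 if k odd]. Integrating term-by-term (or equivalently evaluating the antiderivative F(x) = x^6/2 + 2*x^5 - 3*x^4/4 + 3*x^3 - 4*x^2 + 3*x at the endpoints):
  F(1) − F(−1) = 15/4 − (-49/4) = 16.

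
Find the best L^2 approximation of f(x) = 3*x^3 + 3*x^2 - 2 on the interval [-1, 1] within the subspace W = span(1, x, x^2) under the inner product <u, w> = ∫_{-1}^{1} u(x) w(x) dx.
g(x) = 3*x^2 + 9*x/5 - 2

The best approximation g ∈ W is the orthogonal projection of f onto W. Writing g = a_0 + a_1 x + a_2 x^2, the coefficients solve the normal equations G · a = b where
  G_{ij} = <φ_i, φ_j> and b_i = <f, φ_i>, with φ_0 = 1, φ_1 = x, φ_2 = x^2.
G =
  [2, 0, 2/3]
  [0, 2/3, 0]
  [2/3, 0, 2/5],
b = (-2, 6/5, -2/15).
Solving gives a_0 = -2, a_1 = 9/5, a_2 = 3, so
  g(x) = 3*x^2 + 9*x/5 - 2.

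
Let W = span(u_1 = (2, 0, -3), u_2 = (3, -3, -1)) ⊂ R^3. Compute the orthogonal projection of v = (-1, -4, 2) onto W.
proj_W(v) = (59/166, -489/166, 241/83)

Set up U = [u_1 | ... | u_2] ∈ R^(3×2). The projector onto W = col(U) is P = U (U^T U)^(-1) U^T.
Compute U^T U =
  [13, 9]
  [9, 19],
and U^T v = (-8, 7).
Solve U^T U · c = U^T v for the coefficients: c = (-215/166, 163/166). The projection is proj_W(v) = U c.
Check: (v - proj_W(v)) · u_1 = 0  (should be 0).
Check: (v - proj_W(v)) · u_2 = 0  (should be 0).
Result: proj_W(v) = (59/166, -489/166, 241/83).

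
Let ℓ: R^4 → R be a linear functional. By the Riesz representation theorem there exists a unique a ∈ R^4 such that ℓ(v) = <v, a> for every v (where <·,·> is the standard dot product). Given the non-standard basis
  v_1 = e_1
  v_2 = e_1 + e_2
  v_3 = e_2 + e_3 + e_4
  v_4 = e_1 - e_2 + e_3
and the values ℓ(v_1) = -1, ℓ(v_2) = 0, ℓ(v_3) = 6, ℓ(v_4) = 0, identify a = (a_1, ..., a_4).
a = (-1, 1, 2, 3)

Write a = (a_1, ..., a_4) in the standard basis. For each basis vector v_i, ℓ(v_i) = <v_i, a> is a linear equation in the a_j's. Collect the n equations into a matrix system V a = ℓ, where row i of V is v_i (expressed in the standard basis). Since V is invertible (lower-triangular with 1s on the diagonal, up to permutation), solve by back-substitution:
  V =
[[1, 0, 0, 0],
 [1, 1, 0, 0],
 [0, 1, 1, 1],
 [1, -1, 1, 0]]
  V a = (-1, 0, 6, 0)
Solving gives a = (-1, 1, 2, 3).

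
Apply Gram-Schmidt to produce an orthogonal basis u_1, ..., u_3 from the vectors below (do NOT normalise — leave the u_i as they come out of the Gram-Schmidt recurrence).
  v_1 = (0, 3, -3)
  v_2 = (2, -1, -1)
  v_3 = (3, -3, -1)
Orthogonal basis:
  u_1 = (0, 3, -3)
  u_2 = (2, -1, -1)
  u_3 = (-1/3, -1/3, -1/3)

Apply the Gram-Schmidt recurrence
  u_1 = v_1
  u_i = v_i − Σ_{j<i} ((v_i · u_j) / (u_j · u_j)) · u_j.

Step by step this gives:
  u_1 = (0, 3, -3)
  u_2 = (2, -1, -1)
  u_3 = (-1/3, -1/3, -1/3)

Orthogonality check:
  u_2 · u_1 = 0 (should be 0)
  u_3 · u_1 = 0 (should be 0)
  u_3 · u_2 = 0 (should be 0)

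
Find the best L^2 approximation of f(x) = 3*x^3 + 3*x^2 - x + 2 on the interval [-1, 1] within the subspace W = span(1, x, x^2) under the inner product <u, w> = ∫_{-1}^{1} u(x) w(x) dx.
g(x) = 3*x^2 + 4*x/5 + 2

The best approximation g ∈ W is the orthogonal projection of f onto W. Writing g = a_0 + a_1 x + a_2 x^2, the coefficients solve the normal equations G · a = b where
  G_{ij} = <φ_i, φ_j> and b_i = <f, φ_i>, with φ_0 = 1, φ_1 = x, φ_2 = x^2.
G =
  [2, 0, 2/3]
  [0, 2/3, 0]
  [2/3, 0, 2/5],
b = (6, 8/15, 38/15).
Solving gives a_0 = 2, a_1 = 4/5, a_2 = 3, so
  g(x) = 3*x^2 + 4*x/5 + 2.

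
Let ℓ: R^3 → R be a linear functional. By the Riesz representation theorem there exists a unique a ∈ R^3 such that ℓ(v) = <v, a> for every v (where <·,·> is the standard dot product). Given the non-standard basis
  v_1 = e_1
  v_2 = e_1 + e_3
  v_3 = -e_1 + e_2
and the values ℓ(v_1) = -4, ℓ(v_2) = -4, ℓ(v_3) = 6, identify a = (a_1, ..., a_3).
a = (-4, 2, 0)

Write a = (a_1, ..., a_3) in the standard basis. For each basis vector v_i, ℓ(v_i) = <v_i, a> is a linear equation in the a_j's. Collect the n equations into a matrix system V a = ℓ, where row i of V is v_i (expressed in the standard basis). Since V is invertible (lower-triangular with 1s on the diagonal, up to permutation), solve by back-substitution:
  V =
[[1, 0, 0],
 [1, 0, 1],
 [-1, 1, 0]]
  V a = (-4, -4, 6)
Solving gives a = (-4, 2, 0).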